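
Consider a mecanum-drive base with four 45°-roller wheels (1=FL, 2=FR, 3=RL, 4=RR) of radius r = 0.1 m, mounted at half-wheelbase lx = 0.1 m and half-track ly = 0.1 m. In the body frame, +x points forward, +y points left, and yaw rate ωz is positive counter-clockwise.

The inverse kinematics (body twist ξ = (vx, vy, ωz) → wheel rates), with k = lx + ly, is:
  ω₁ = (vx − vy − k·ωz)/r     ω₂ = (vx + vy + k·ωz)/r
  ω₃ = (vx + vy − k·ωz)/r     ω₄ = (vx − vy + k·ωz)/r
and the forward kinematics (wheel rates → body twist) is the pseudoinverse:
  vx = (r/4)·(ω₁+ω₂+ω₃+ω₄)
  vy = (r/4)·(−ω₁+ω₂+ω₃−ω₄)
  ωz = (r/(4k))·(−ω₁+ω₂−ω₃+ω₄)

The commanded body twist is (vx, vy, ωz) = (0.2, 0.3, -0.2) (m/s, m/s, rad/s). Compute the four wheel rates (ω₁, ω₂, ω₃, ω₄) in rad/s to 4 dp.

(-0.6000, 4.6000, 5.4000, -1.4000)

k = lx + ly = 0.1 + 0.1 = 0.2000;  k·ωz = 0.2000·-0.2 = -0.0400
ω₁ (FL) = (vx − vy − k·ωz)/r = -0.0600/0.1 = -0.6000
ω₂ (FR) = (vx + vy + k·ωz)/r = 0.4600/0.1 = 4.6000
ω₃ (RL) = (vx + vy − k·ωz)/r = 0.5400/0.1 = 5.4000
ω₄ (RR) = (vx − vy + k·ωz)/r = -0.1400/0.1 = -1.4000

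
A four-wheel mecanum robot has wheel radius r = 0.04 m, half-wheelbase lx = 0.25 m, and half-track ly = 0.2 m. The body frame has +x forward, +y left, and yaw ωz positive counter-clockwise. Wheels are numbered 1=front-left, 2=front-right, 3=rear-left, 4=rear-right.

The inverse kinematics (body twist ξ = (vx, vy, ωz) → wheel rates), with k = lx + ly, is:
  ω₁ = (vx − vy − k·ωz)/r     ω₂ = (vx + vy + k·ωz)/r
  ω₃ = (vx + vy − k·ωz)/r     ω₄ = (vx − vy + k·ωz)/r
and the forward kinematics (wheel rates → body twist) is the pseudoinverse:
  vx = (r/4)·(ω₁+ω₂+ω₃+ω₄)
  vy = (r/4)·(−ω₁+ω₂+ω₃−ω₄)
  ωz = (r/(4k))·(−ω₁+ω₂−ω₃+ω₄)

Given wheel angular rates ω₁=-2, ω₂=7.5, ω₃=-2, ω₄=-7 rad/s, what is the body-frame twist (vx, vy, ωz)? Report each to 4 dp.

(-0.0350, 0.1450, 0.1000)

k = lx + ly = 0.25 + 0.2 = 0.4500
ω₁+ω₂+ω₃+ω₄ = -3.5000  →  vx = (0.04/4)·-3.5000 = -0.0350
−ω₁+ω₂+ω₃−ω₄ = 14.5000  →  vy = (0.04/4)·14.5000 = 0.1450
−ω₁+ω₂−ω₃+ω₄ = 4.5000  →  ωz = (0.04/1.8000)·4.5000 = 0.1000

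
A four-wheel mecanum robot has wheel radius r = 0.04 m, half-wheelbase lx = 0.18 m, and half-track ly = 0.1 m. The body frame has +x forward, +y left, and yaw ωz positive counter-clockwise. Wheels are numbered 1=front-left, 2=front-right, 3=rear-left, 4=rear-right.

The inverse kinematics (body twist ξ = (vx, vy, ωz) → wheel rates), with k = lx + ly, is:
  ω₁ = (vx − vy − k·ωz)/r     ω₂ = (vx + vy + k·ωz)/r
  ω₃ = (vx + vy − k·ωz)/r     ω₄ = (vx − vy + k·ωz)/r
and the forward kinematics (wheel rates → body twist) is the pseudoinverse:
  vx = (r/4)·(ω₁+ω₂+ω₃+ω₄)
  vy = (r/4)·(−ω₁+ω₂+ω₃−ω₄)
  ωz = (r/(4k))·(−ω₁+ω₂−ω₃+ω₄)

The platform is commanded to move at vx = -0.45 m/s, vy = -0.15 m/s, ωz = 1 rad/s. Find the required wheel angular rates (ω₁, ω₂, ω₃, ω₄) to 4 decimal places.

(-14.5000, -8.0000, -22.0000, -0.5000)

k = lx + ly = 0.18 + 0.1 = 0.2800;  k·ωz = 0.2800·1 = 0.2800
ω₁ (FL) = (vx − vy − k·ωz)/r = -0.5800/0.04 = -14.5000
ω₂ (FR) = (vx + vy + k·ωz)/r = -0.3200/0.04 = -8.0000
ω₃ (RL) = (vx + vy − k·ωz)/r = -0.8800/0.04 = -22.0000
ω₄ (RR) = (vx − vy + k·ωz)/r = -0.0200/0.04 = -0.5000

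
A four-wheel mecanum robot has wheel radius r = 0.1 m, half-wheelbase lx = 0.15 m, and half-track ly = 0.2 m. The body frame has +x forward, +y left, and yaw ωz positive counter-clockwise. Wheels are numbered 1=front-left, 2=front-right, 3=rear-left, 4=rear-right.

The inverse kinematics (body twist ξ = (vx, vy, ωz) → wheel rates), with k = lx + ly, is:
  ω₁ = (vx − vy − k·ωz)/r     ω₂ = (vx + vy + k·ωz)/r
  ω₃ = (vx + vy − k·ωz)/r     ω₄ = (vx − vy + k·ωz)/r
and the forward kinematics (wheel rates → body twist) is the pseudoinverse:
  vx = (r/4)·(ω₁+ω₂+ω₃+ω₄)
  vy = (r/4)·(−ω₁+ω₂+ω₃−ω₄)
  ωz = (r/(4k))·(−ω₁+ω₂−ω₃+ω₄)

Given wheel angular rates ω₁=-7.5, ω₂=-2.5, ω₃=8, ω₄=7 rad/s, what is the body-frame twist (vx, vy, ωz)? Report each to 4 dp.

k = lx + ly = 0.15 + 0.2 = 0.3500
ω₁+ω₂+ω₃+ω₄ = 5.0000  →  vx = (0.1/4)·5.0000 = 0.1250
−ω₁+ω₂+ω₃−ω₄ = 6.0000  →  vy = (0.1/4)·6.0000 = 0.1500
−ω₁+ω₂−ω₃+ω₄ = 4.0000  →  ωz = (0.1/1.4000)·4.0000 = 0.2857

(0.1250, 0.1500, 0.2857)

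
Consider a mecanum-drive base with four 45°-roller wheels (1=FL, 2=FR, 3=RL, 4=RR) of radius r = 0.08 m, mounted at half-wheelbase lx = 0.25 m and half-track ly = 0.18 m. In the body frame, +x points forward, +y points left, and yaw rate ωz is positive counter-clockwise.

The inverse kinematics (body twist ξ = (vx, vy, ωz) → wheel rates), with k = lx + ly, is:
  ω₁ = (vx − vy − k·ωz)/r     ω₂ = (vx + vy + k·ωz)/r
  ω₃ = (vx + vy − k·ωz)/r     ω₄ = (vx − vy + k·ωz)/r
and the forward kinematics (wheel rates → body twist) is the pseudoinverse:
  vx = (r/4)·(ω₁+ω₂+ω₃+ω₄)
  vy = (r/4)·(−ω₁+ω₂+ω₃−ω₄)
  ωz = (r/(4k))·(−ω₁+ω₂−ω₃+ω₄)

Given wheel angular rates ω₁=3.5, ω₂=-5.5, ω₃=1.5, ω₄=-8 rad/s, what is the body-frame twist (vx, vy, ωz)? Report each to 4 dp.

k = lx + ly = 0.25 + 0.18 = 0.4300
ω₁+ω₂+ω₃+ω₄ = -8.5000  →  vx = (0.08/4)·-8.5000 = -0.1700
−ω₁+ω₂+ω₃−ω₄ = 0.5000  →  vy = (0.08/4)·0.5000 = 0.0100
−ω₁+ω₂−ω₃+ω₄ = -18.5000  →  ωz = (0.08/1.7200)·-18.5000 = -0.8605

(-0.1700, 0.0100, -0.8605)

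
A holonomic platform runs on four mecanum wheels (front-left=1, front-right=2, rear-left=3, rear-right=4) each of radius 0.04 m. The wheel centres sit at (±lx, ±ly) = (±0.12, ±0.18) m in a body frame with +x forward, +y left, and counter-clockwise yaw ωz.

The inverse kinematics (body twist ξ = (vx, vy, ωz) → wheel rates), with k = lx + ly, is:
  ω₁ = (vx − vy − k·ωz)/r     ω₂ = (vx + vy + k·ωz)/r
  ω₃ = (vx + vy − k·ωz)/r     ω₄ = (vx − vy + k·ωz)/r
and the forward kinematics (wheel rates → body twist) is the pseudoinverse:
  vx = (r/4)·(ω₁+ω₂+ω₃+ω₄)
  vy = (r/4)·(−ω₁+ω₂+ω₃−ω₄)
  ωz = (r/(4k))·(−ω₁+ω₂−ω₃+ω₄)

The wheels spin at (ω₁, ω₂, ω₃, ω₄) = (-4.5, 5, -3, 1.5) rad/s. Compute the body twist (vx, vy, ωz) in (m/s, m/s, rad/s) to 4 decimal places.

(-0.0100, 0.0500, 0.4667)

k = lx + ly = 0.12 + 0.18 = 0.3000
ω₁+ω₂+ω₃+ω₄ = -1.0000  →  vx = (0.04/4)·-1.0000 = -0.0100
−ω₁+ω₂+ω₃−ω₄ = 5.0000  →  vy = (0.04/4)·5.0000 = 0.0500
−ω₁+ω₂−ω₃+ω₄ = 14.0000  →  ωz = (0.04/1.2000)·14.0000 = 0.4667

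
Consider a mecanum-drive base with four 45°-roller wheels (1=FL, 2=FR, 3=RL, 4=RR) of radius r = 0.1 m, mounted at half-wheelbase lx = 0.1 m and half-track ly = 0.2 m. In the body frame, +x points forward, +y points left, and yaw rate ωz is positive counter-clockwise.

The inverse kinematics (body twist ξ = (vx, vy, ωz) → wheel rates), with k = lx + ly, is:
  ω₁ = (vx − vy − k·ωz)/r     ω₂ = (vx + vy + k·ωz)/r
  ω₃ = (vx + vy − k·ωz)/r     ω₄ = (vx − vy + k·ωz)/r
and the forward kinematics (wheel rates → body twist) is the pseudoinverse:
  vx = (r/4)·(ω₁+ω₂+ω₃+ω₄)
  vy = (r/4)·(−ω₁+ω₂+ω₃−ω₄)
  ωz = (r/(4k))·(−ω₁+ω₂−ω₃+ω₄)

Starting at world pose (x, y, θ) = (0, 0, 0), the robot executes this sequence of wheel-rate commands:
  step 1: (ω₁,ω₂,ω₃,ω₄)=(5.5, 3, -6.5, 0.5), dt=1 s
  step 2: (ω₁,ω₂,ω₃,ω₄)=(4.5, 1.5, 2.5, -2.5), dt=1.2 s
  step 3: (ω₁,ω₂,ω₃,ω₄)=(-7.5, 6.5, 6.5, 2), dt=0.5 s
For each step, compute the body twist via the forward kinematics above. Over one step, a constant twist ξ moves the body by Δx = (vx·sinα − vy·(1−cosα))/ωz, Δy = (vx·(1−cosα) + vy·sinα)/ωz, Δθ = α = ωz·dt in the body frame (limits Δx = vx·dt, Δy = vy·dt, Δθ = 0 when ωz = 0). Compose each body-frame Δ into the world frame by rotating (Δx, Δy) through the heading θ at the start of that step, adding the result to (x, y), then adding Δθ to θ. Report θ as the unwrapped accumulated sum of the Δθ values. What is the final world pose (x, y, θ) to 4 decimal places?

step 1: ξ=(vx,vy,ωz)=(0.0625, -0.2375, 0.3750), dt=1.0 → body Δ=(0.1051, -0.2204, 0.3750) → world pose (0.1051, -0.2204, 0.3750)
step 2: ξ=(vx,vy,ωz)=(0.1500, 0.0500, -0.6667), dt=1.2 → body Δ=(0.1842, -0.0144, -0.8000) → world pose (0.2817, -0.1664, -0.4250)
step 3: ξ=(vx,vy,ωz)=(0.1875, 0.4625, 0.7917), dt=0.5 → body Δ=(0.0461, 0.2436, 0.3958) → world pose (0.4242, 0.0365, -0.0292)

(0.4242, 0.0365, -0.0292)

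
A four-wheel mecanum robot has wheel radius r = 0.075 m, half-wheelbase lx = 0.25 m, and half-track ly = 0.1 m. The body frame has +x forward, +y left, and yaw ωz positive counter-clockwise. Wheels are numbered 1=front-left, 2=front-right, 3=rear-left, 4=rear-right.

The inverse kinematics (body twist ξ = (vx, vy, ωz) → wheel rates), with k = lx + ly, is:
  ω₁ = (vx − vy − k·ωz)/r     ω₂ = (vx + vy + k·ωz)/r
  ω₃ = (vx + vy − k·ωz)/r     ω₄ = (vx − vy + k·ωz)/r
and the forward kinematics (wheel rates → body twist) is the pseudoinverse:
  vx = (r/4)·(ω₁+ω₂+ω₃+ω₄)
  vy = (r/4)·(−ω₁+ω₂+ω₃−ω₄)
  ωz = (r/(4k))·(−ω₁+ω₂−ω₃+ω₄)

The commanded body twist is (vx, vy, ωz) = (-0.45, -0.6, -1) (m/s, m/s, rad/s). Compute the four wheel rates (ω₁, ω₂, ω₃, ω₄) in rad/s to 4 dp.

(6.6667, -18.6667, -9.3333, -2.6667)

k = lx + ly = 0.25 + 0.1 = 0.3500;  k·ωz = 0.3500·-1 = -0.3500
ω₁ (FL) = (vx − vy − k·ωz)/r = 0.5000/0.075 = 6.6667
ω₂ (FR) = (vx + vy + k·ωz)/r = -1.4000/0.075 = -18.6667
ω₃ (RL) = (vx + vy − k·ωz)/r = -0.7000/0.075 = -9.3333
ω₄ (RR) = (vx − vy + k·ωz)/r = -0.2000/0.075 = -2.6667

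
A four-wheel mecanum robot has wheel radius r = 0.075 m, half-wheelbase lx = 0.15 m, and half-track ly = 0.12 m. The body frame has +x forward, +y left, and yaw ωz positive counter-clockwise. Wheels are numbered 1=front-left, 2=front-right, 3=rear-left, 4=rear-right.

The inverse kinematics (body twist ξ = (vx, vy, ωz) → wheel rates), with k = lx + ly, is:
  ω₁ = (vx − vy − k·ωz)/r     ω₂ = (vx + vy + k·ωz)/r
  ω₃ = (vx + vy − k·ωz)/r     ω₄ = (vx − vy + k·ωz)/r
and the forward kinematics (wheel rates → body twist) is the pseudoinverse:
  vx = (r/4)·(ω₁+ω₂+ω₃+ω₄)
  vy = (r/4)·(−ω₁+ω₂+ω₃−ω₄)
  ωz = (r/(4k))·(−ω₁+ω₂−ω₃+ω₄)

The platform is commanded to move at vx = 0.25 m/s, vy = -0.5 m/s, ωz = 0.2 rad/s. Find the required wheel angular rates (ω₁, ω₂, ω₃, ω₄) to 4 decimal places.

k = lx + ly = 0.15 + 0.12 = 0.2700;  k·ωz = 0.2700·0.2 = 0.0540
ω₁ (FL) = (vx − vy − k·ωz)/r = 0.6960/0.075 = 9.2800
ω₂ (FR) = (vx + vy + k·ωz)/r = -0.1960/0.075 = -2.6133
ω₃ (RL) = (vx + vy − k·ωz)/r = -0.3040/0.075 = -4.0533
ω₄ (RR) = (vx − vy + k·ωz)/r = 0.8040/0.075 = 10.7200

(9.2800, -2.6133, -4.0533, 10.7200)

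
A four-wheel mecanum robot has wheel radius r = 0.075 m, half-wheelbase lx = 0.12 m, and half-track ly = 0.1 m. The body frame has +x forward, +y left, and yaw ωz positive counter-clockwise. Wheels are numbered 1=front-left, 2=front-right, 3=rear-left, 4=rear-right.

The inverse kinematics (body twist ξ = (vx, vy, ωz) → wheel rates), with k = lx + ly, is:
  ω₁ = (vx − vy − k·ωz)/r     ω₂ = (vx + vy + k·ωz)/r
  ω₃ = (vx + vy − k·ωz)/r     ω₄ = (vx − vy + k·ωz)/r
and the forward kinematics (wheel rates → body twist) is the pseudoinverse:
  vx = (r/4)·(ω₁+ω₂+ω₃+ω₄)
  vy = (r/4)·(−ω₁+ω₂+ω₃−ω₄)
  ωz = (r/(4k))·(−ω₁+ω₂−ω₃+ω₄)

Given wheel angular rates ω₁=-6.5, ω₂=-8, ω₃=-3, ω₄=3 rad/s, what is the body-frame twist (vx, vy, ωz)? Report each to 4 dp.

k = lx + ly = 0.12 + 0.1 = 0.2200
ω₁+ω₂+ω₃+ω₄ = -14.5000  →  vx = (0.075/4)·-14.5000 = -0.2719
−ω₁+ω₂+ω₃−ω₄ = -7.5000  →  vy = (0.075/4)·-7.5000 = -0.1406
−ω₁+ω₂−ω₃+ω₄ = 4.5000  →  ωz = (0.075/0.8800)·4.5000 = 0.3835

(-0.2719, -0.1406, 0.3835)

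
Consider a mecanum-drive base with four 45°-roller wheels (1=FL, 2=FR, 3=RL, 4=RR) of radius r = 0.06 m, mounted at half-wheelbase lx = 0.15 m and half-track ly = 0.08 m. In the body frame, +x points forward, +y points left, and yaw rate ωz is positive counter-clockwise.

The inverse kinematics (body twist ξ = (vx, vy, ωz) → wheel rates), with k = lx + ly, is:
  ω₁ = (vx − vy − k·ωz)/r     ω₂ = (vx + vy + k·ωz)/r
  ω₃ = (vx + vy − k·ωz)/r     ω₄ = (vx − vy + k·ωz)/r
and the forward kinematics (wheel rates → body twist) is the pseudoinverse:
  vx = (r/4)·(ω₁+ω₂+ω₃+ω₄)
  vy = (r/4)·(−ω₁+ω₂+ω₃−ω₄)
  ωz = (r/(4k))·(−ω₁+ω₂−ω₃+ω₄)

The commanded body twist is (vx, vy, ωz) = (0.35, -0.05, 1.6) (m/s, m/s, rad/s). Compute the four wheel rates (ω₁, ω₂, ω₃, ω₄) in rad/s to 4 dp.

(0.5333, 11.1333, -1.1333, 12.8000)

k = lx + ly = 0.15 + 0.08 = 0.2300;  k·ωz = 0.2300·1.6 = 0.3680
ω₁ (FL) = (vx − vy − k·ωz)/r = 0.0320/0.06 = 0.5333
ω₂ (FR) = (vx + vy + k·ωz)/r = 0.6680/0.06 = 11.1333
ω₃ (RL) = (vx + vy − k·ωz)/r = -0.0680/0.06 = -1.1333
ω₄ (RR) = (vx − vy + k·ωz)/r = 0.7680/0.06 = 12.8000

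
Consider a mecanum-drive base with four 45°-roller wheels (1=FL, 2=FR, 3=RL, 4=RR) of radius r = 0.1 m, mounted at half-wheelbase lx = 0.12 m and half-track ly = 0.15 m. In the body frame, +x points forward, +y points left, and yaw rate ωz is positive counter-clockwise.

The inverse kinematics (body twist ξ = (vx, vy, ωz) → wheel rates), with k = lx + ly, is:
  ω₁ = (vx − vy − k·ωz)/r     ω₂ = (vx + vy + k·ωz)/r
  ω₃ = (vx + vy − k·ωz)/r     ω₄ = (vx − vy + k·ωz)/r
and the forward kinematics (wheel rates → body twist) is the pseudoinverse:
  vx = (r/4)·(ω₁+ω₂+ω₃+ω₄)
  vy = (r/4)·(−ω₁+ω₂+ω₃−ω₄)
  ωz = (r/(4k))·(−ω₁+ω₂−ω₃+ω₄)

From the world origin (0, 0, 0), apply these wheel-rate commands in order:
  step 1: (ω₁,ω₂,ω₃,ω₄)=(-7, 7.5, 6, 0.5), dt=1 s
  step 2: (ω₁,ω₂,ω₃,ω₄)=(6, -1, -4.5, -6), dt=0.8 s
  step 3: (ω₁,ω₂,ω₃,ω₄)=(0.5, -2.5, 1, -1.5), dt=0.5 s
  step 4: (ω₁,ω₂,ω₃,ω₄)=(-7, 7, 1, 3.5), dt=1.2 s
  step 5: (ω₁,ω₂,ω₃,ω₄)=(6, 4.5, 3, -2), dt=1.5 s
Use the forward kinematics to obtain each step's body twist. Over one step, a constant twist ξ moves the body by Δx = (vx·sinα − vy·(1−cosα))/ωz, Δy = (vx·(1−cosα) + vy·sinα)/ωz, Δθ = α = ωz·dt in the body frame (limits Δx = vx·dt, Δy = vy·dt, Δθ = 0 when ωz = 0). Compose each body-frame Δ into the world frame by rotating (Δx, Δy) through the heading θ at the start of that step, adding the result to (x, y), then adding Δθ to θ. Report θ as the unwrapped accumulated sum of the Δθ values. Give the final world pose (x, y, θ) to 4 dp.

step 1: ξ=(vx,vy,ωz)=(0.1750, 0.5000, 0.8333), dt=1.0 → body Δ=(-0.0411, 0.5129, 0.8333) → world pose (-0.0411, 0.5129, 0.8333)
step 2: ξ=(vx,vy,ωz)=(-0.1375, -0.1375, -0.7870), dt=0.8 → body Δ=(-0.1364, -0.0694, -0.6296) → world pose (-0.0815, 0.3653, 0.2037)
step 3: ξ=(vx,vy,ωz)=(-0.0625, -0.0125, -0.5093), dt=0.5 → body Δ=(-0.0317, -0.0022, -0.2546) → world pose (-0.1121, 0.3567, -0.0509)
step 4: ξ=(vx,vy,ωz)=(0.1125, 0.2875, 1.5278), dt=1.2 → body Δ=(-0.1659, 0.2745, 1.8333) → world pose (-0.2638, 0.6393, 1.7824)
step 5: ξ=(vx,vy,ωz)=(0.2875, 0.0875, -0.6019), dt=1.5 → body Δ=(0.4303, -0.0677, -0.9028) → world pose (-0.2880, 1.0742, 0.8796)

(-0.2880, 1.0742, 0.8796)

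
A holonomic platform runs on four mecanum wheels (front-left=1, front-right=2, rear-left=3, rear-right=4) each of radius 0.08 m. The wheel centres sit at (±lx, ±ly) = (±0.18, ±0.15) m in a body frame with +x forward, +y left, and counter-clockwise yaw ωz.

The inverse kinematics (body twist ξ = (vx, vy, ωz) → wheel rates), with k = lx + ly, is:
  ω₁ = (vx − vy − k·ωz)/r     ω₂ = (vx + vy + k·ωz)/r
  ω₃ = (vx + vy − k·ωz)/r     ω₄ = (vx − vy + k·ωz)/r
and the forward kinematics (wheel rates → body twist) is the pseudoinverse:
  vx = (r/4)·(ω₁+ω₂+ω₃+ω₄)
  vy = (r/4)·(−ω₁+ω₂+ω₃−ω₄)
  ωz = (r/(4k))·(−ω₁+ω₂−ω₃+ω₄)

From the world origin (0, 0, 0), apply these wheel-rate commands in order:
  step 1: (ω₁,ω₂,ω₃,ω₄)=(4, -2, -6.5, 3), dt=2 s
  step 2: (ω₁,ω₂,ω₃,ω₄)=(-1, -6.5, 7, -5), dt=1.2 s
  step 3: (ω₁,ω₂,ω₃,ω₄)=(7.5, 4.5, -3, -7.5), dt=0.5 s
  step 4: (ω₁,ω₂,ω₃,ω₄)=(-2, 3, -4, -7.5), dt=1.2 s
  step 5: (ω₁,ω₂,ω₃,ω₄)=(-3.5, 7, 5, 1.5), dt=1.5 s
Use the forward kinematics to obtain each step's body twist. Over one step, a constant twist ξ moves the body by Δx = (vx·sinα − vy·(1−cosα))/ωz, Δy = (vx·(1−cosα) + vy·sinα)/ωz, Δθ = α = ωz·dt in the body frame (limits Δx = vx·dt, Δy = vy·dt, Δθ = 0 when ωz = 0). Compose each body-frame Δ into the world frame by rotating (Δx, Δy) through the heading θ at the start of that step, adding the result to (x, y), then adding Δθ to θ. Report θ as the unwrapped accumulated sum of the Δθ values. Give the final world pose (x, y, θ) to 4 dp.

(0.5291, 0.0228, -0.3303)

step 1: ξ=(vx,vy,ωz)=(-0.0300, -0.3100, 0.2121), dt=2.0 → body Δ=(0.0713, -0.6141, 0.4242) → world pose (0.0713, -0.6141, 0.4242)
step 2: ξ=(vx,vy,ωz)=(-0.1100, 0.1300, -1.0606), dt=1.2 → body Δ=(-0.0126, 0.1904, -1.2727) → world pose (-0.0185, -0.4457, -0.8485)
step 3: ξ=(vx,vy,ωz)=(0.0300, 0.0300, -0.4545), dt=0.5 → body Δ=(0.0166, 0.0132, -0.2273) → world pose (0.0023, -0.4495, -1.0758)
step 4: ξ=(vx,vy,ωz)=(-0.2100, 0.1700, 0.0909), dt=1.2 → body Δ=(-0.2626, 0.1899, 0.1091) → world pose (0.0447, -0.1282, -0.9667)
step 5: ξ=(vx,vy,ωz)=(0.2000, 0.2800, 0.4242), dt=1.5 → body Δ=(0.1510, 0.4845, 0.6364) → world pose (0.5291, 0.0228, -0.3303)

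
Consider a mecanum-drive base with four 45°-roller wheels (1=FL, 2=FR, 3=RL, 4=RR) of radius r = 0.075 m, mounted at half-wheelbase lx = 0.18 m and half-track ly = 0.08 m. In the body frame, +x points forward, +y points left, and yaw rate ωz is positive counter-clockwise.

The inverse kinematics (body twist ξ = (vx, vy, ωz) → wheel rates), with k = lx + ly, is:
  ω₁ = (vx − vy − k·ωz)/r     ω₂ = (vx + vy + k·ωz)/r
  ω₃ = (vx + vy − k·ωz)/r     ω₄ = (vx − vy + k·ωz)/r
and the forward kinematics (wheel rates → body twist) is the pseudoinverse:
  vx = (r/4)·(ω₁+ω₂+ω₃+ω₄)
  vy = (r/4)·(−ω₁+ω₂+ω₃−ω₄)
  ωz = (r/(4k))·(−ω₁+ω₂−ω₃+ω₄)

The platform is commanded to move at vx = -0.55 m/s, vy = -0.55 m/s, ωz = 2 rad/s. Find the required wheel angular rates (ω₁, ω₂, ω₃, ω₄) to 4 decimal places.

k = lx + ly = 0.18 + 0.08 = 0.2600;  k·ωz = 0.2600·2 = 0.5200
ω₁ (FL) = (vx − vy − k·ωz)/r = -0.5200/0.075 = -6.9333
ω₂ (FR) = (vx + vy + k·ωz)/r = -0.5800/0.075 = -7.7333
ω₃ (RL) = (vx + vy − k·ωz)/r = -1.6200/0.075 = -21.6000
ω₄ (RR) = (vx − vy + k·ωz)/r = 0.5200/0.075 = 6.9333

(-6.9333, -7.7333, -21.6000, 6.9333)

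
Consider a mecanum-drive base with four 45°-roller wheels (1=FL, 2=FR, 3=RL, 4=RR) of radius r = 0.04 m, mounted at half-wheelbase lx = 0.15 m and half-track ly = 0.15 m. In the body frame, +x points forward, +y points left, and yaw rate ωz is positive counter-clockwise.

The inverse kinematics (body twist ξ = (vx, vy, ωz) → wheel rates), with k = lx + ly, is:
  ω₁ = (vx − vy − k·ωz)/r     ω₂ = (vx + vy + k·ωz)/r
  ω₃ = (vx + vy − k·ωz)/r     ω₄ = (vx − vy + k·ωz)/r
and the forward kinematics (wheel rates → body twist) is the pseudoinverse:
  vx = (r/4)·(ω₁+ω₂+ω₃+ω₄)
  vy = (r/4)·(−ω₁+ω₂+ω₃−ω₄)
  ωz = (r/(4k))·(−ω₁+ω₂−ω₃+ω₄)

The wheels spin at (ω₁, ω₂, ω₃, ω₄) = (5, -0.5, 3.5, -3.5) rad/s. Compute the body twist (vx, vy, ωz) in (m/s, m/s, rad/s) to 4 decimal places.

(0.0450, 0.0150, -0.4167)

k = lx + ly = 0.15 + 0.15 = 0.3000
ω₁+ω₂+ω₃+ω₄ = 4.5000  →  vx = (0.04/4)·4.5000 = 0.0450
−ω₁+ω₂+ω₃−ω₄ = 1.5000  →  vy = (0.04/4)·1.5000 = 0.0150
−ω₁+ω₂−ω₃+ω₄ = -12.5000  →  ωz = (0.04/1.2000)·-12.5000 = -0.4167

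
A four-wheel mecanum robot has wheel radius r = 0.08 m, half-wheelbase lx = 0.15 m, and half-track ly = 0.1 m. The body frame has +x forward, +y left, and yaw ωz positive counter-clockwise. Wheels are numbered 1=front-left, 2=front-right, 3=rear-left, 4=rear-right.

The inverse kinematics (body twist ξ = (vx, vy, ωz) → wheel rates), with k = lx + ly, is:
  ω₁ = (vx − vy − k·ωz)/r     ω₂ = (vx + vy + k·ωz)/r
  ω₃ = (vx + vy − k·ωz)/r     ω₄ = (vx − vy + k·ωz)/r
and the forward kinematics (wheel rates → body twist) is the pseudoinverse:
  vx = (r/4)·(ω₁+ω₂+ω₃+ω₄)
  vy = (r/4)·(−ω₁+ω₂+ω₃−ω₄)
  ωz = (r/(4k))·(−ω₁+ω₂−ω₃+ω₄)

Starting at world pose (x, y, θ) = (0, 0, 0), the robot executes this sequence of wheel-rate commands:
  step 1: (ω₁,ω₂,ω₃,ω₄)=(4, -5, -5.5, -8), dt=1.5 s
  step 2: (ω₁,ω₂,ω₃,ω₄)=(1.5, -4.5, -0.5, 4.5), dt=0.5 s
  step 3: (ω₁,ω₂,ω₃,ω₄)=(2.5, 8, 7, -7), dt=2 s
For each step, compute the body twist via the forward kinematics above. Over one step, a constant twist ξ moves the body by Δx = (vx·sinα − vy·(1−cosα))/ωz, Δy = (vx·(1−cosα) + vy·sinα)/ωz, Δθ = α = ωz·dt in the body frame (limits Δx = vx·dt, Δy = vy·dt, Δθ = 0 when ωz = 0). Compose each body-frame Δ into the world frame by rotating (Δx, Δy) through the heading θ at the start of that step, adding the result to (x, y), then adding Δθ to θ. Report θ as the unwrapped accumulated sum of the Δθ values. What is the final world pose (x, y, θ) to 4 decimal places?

(-0.1042, -0.6112, -2.7800)

step 1: ξ=(vx,vy,ωz)=(-0.2900, -0.1300, -0.9200), dt=1.5 → body Δ=(-0.4240, 0.1167, -1.3800) → world pose (-0.4240, 0.1167, -1.3800)
step 2: ξ=(vx,vy,ωz)=(0.0200, -0.2200, -0.0800), dt=0.5 → body Δ=(0.0078, -0.1102, -0.0400) → world pose (-0.5307, 0.0882, -1.4200)
step 3: ξ=(vx,vy,ωz)=(0.2100, 0.3900, -0.6800), dt=2.0 → body Δ=(0.7555, 0.3166, -1.3600) → world pose (-0.1042, -0.6112, -2.7800)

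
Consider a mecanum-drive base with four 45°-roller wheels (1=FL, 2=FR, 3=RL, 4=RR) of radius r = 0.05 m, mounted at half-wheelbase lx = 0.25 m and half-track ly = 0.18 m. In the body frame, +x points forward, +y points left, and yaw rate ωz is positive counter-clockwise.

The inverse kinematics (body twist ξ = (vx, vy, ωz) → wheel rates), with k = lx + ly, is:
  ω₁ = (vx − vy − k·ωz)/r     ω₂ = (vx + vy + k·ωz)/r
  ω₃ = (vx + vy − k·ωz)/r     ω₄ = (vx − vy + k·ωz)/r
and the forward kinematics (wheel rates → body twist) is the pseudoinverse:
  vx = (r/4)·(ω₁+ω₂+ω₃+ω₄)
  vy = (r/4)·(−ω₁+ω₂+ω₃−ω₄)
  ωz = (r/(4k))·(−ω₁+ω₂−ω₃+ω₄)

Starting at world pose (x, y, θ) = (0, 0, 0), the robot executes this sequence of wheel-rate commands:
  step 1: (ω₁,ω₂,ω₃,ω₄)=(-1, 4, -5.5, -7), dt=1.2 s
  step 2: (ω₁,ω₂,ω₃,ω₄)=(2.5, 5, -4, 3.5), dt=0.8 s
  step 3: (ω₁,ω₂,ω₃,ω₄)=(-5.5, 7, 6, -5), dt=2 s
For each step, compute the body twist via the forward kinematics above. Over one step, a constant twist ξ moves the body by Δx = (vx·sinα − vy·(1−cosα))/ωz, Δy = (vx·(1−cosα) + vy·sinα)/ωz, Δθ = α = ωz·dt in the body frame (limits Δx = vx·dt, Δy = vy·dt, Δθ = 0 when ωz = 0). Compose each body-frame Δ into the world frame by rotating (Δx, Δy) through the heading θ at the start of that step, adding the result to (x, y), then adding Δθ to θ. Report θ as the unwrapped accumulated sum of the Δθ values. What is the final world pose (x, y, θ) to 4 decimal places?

(-0.2386, 0.6222, 0.4419)

step 1: ξ=(vx,vy,ωz)=(-0.1188, 0.0813, 0.1017), dt=1.2 → body Δ=(-0.1481, 0.0886, 0.1221) → world pose (-0.1481, 0.0886, 0.1221)
step 2: ξ=(vx,vy,ωz)=(0.0875, -0.0625, 0.2907), dt=0.8 → body Δ=(0.0752, -0.0414, 0.2326) → world pose (-0.0684, 0.0566, 0.3547)
step 3: ξ=(vx,vy,ωz)=(0.0313, 0.2938, 0.0436), dt=2.0 → body Δ=(0.0368, 0.5895, 0.0872) → world pose (-0.2386, 0.6222, 0.4419)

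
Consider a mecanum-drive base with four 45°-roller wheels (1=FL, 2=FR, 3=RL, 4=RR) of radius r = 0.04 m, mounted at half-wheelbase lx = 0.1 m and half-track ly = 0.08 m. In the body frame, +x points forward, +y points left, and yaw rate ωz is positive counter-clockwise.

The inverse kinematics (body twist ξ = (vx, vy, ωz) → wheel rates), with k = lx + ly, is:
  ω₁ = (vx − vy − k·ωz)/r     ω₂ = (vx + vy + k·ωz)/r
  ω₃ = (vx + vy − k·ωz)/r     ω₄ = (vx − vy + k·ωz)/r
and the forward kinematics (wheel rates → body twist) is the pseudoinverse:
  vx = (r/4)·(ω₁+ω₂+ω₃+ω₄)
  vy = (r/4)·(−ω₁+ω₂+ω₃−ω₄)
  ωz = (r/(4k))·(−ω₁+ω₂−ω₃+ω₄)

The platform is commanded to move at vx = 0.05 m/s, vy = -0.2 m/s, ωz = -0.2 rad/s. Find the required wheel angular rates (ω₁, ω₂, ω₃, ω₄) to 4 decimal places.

k = lx + ly = 0.1 + 0.08 = 0.1800;  k·ωz = 0.1800·-0.2 = -0.0360
ω₁ (FL) = (vx − vy − k·ωz)/r = 0.2860/0.04 = 7.1500
ω₂ (FR) = (vx + vy + k·ωz)/r = -0.1860/0.04 = -4.6500
ω₃ (RL) = (vx + vy − k·ωz)/r = -0.1140/0.04 = -2.8500
ω₄ (RR) = (vx − vy + k·ωz)/r = 0.2140/0.04 = 5.3500

(7.1500, -4.6500, -2.8500, 5.3500)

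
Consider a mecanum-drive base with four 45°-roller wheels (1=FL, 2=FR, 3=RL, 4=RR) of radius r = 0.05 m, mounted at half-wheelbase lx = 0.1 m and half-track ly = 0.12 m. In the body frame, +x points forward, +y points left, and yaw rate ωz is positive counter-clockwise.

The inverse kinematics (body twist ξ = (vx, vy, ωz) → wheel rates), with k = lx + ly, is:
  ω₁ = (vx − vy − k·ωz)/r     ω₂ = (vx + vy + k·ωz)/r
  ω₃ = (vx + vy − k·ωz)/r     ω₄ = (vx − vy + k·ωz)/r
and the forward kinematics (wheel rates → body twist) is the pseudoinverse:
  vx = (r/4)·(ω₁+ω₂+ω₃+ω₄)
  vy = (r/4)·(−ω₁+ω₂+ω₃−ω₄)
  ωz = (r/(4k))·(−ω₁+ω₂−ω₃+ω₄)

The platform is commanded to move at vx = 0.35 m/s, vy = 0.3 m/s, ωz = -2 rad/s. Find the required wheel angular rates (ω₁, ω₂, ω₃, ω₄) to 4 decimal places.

k = lx + ly = 0.1 + 0.12 = 0.2200;  k·ωz = 0.2200·-2 = -0.4400
ω₁ (FL) = (vx − vy − k·ωz)/r = 0.4900/0.05 = 9.8000
ω₂ (FR) = (vx + vy + k·ωz)/r = 0.2100/0.05 = 4.2000
ω₃ (RL) = (vx + vy − k·ωz)/r = 1.0900/0.05 = 21.8000
ω₄ (RR) = (vx − vy + k·ωz)/r = -0.3900/0.05 = -7.8000

(9.8000, 4.2000, 21.8000, -7.8000)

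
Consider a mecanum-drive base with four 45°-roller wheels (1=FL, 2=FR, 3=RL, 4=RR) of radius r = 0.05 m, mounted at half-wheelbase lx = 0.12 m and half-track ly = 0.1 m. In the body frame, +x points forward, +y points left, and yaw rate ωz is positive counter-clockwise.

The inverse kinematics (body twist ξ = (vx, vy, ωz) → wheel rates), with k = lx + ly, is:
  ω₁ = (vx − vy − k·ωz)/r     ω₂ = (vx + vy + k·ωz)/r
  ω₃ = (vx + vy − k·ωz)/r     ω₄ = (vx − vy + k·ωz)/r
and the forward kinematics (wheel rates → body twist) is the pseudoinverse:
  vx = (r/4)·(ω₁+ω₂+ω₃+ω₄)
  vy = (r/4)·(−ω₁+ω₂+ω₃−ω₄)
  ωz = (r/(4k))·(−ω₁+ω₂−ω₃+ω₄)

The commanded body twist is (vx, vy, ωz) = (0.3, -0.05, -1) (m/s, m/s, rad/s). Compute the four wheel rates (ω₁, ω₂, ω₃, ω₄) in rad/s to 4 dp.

k = lx + ly = 0.12 + 0.1 = 0.2200;  k·ωz = 0.2200·-1 = -0.2200
ω₁ (FL) = (vx − vy − k·ωz)/r = 0.5700/0.05 = 11.4000
ω₂ (FR) = (vx + vy + k·ωz)/r = 0.0300/0.05 = 0.6000
ω₃ (RL) = (vx + vy − k·ωz)/r = 0.4700/0.05 = 9.4000
ω₄ (RR) = (vx − vy + k·ωz)/r = 0.1300/0.05 = 2.6000

(11.4000, 0.6000, 9.4000, 2.6000)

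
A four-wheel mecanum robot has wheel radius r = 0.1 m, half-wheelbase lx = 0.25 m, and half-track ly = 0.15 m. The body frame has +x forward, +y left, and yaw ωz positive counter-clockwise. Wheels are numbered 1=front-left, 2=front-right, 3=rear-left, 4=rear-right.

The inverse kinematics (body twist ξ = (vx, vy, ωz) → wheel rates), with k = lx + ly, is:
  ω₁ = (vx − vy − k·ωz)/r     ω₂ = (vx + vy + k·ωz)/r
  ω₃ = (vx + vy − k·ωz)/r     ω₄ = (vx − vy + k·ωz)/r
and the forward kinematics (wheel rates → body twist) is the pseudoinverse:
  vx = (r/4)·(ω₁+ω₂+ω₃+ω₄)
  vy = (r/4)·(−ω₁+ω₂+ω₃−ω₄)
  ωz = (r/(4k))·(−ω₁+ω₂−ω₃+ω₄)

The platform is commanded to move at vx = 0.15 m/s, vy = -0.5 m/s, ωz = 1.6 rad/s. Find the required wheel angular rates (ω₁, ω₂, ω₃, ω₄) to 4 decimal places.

k = lx + ly = 0.25 + 0.15 = 0.4000;  k·ωz = 0.4000·1.6 = 0.6400
ω₁ (FL) = (vx − vy − k·ωz)/r = 0.0100/0.1 = 0.1000
ω₂ (FR) = (vx + vy + k·ωz)/r = 0.2900/0.1 = 2.9000
ω₃ (RL) = (vx + vy − k·ωz)/r = -0.9900/0.1 = -9.9000
ω₄ (RR) = (vx − vy + k·ωz)/r = 1.2900/0.1 = 12.9000

(0.1000, 2.9000, -9.9000, 12.9000)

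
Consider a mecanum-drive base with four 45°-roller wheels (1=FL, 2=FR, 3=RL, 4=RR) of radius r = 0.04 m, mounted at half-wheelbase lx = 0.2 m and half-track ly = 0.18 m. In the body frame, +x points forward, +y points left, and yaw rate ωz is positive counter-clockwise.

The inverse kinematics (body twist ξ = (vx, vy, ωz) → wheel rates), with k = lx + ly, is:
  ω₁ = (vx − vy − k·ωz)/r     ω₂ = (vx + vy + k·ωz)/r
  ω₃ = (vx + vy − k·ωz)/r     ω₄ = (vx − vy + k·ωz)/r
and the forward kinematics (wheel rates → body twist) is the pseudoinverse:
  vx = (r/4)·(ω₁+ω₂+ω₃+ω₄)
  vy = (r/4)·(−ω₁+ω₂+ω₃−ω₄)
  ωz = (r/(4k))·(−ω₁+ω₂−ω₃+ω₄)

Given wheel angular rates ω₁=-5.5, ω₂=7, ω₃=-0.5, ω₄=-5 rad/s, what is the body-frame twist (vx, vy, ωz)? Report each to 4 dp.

k = lx + ly = 0.2 + 0.18 = 0.3800
ω₁+ω₂+ω₃+ω₄ = -4.0000  →  vx = (0.04/4)·-4.0000 = -0.0400
−ω₁+ω₂+ω₃−ω₄ = 17.0000  →  vy = (0.04/4)·17.0000 = 0.1700
−ω₁+ω₂−ω₃+ω₄ = 8.0000  →  ωz = (0.04/1.5200)·8.0000 = 0.2105

(-0.0400, 0.1700, 0.2105)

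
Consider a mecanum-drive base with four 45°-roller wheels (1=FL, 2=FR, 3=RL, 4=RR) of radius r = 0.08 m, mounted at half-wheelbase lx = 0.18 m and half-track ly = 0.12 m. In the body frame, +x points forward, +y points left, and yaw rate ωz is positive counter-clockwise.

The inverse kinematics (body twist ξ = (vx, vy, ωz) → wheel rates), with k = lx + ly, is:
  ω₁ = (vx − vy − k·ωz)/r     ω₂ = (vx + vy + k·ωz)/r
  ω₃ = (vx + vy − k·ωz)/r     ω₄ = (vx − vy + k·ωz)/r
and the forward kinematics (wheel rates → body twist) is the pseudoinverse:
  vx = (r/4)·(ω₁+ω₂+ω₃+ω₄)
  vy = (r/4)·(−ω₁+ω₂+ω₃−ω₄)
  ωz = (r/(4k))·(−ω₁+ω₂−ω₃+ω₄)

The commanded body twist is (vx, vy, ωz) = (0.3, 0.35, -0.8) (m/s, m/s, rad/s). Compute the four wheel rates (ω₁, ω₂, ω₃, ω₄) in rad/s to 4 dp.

k = lx + ly = 0.18 + 0.12 = 0.3000;  k·ωz = 0.3000·-0.8 = -0.2400
ω₁ (FL) = (vx − vy − k·ωz)/r = 0.1900/0.08 = 2.3750
ω₂ (FR) = (vx + vy + k·ωz)/r = 0.4100/0.08 = 5.1250
ω₃ (RL) = (vx + vy − k·ωz)/r = 0.8900/0.08 = 11.1250
ω₄ (RR) = (vx − vy + k·ωz)/r = -0.2900/0.08 = -3.6250

(2.3750, 5.1250, 11.1250, -3.6250)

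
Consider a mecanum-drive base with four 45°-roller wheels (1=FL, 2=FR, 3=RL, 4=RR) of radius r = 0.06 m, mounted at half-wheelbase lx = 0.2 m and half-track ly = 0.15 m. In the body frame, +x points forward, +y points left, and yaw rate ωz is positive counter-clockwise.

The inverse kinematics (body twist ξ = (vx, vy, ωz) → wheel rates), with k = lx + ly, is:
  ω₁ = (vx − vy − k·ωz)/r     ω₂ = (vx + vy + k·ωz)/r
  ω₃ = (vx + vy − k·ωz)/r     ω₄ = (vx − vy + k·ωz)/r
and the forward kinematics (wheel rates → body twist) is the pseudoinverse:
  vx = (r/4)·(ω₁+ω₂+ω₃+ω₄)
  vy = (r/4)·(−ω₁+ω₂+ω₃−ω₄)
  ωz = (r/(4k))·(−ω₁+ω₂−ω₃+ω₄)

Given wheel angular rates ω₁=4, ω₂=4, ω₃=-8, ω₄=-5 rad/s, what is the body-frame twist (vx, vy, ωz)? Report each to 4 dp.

(-0.0750, -0.0450, 0.1286)

k = lx + ly = 0.2 + 0.15 = 0.3500
ω₁+ω₂+ω₃+ω₄ = -5.0000  →  vx = (0.06/4)·-5.0000 = -0.0750
−ω₁+ω₂+ω₃−ω₄ = -3.0000  →  vy = (0.06/4)·-3.0000 = -0.0450
−ω₁+ω₂−ω₃+ω₄ = 3.0000  →  ωz = (0.06/1.4000)·3.0000 = 0.1286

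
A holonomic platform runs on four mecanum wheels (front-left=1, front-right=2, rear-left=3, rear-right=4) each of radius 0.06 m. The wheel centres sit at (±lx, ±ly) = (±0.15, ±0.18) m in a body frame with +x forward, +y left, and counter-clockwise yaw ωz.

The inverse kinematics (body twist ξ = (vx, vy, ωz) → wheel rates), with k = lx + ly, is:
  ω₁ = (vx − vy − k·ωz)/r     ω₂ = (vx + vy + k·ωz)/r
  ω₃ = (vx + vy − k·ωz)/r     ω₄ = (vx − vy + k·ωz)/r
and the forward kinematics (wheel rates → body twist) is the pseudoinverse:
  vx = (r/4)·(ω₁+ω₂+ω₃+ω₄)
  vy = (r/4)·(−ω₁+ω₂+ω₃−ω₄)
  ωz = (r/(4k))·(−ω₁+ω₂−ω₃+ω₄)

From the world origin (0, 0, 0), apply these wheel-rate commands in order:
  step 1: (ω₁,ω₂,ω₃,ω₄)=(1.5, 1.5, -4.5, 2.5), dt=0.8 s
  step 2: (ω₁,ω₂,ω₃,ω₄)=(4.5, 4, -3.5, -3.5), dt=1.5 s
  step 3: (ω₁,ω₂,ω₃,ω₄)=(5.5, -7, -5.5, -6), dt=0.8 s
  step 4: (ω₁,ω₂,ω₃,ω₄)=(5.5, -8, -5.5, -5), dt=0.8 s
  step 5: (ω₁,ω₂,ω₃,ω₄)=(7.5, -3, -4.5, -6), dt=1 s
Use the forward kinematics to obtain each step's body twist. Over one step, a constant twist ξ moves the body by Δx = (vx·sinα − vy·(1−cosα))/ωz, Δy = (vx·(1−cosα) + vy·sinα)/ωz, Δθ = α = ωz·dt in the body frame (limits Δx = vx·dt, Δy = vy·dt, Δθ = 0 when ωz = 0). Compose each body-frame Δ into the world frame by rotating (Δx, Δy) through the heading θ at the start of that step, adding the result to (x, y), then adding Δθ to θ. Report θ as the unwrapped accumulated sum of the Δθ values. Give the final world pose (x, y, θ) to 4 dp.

step 1: ξ=(vx,vy,ωz)=(0.0150, -0.1050, 0.3182), dt=0.8 → body Δ=(0.0225, -0.0816, 0.2545) → world pose (0.0225, -0.0816, 0.2545)
step 2: ξ=(vx,vy,ωz)=(0.0225, -0.0075, -0.0227), dt=1.5 → body Δ=(0.0336, -0.0118, -0.0341) → world pose (0.0580, -0.0846, 0.2205)
step 3: ξ=(vx,vy,ωz)=(-0.1950, -0.1800, -0.5909), dt=0.8 → body Δ=(-0.1837, -0.1025, -0.4727) → world pose (-0.0988, -0.2248, -0.2523)
step 4: ξ=(vx,vy,ωz)=(-0.1950, -0.2100, -0.5909), dt=0.8 → body Δ=(-0.1892, -0.1256, -0.4727) → world pose (-0.3134, -0.2992, -0.7250)
step 5: ξ=(vx,vy,ωz)=(-0.0900, -0.1350, -0.5455), dt=1.0 → body Δ=(-0.1215, -0.1045, -0.5455) → world pose (-0.4737, -0.2968, -1.2705)

(-0.4737, -0.2968, -1.2705)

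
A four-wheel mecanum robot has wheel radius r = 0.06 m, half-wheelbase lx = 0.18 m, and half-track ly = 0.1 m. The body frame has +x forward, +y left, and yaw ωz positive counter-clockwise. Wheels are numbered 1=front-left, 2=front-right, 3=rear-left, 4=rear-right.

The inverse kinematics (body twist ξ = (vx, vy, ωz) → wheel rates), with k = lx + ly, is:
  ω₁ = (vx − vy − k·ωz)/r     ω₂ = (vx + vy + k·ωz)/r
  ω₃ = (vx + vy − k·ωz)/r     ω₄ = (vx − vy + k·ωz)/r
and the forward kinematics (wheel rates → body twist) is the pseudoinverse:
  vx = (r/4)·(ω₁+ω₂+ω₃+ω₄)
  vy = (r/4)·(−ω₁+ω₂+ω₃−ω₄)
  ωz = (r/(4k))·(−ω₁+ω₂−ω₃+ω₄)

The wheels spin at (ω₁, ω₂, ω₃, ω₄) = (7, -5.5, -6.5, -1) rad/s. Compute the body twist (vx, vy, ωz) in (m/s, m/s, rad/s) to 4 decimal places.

(-0.0900, -0.2700, -0.3750)

k = lx + ly = 0.18 + 0.1 = 0.2800
ω₁+ω₂+ω₃+ω₄ = -6.0000  →  vx = (0.06/4)·-6.0000 = -0.0900
−ω₁+ω₂+ω₃−ω₄ = -18.0000  →  vy = (0.06/4)·-18.0000 = -0.2700
−ω₁+ω₂−ω₃+ω₄ = -7.0000  →  ωz = (0.06/1.1200)·-7.0000 = -0.3750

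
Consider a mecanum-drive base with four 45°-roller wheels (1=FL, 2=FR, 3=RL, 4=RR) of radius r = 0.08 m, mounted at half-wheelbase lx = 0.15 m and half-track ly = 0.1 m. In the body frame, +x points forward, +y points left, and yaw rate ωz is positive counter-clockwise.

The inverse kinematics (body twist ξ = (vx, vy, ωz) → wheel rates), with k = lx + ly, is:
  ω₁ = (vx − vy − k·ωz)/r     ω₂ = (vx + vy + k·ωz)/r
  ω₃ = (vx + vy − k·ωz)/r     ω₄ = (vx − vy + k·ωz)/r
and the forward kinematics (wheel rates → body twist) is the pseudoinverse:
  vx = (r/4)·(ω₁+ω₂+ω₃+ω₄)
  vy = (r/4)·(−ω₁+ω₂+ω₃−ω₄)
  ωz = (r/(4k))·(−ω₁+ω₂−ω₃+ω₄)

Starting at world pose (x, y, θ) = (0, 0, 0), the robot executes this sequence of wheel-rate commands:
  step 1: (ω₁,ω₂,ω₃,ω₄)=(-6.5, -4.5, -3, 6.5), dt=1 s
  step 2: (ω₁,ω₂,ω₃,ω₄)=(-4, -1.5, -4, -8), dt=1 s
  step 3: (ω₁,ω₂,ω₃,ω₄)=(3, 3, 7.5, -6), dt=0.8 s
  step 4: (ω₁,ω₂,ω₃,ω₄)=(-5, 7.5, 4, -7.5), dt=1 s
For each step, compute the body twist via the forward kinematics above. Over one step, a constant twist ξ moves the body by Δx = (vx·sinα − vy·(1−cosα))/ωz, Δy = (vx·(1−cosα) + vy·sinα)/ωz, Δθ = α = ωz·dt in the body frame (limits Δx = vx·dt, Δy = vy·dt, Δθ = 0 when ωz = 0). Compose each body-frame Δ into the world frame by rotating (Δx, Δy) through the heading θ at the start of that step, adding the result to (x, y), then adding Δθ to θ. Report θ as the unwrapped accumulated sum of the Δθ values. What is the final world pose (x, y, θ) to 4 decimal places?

step 1: ξ=(vx,vy,ωz)=(-0.1500, -0.1500, 0.9200), dt=1.0 → body Δ=(-0.0654, -0.1940, 0.9200) → world pose (-0.0654, -0.1940, 0.9200)
step 2: ξ=(vx,vy,ωz)=(-0.3500, 0.1300, -0.1200), dt=1.0 → body Δ=(-0.3414, 0.1507, -0.1200) → world pose (-0.3921, -0.3743, 0.8000)
step 3: ξ=(vx,vy,ωz)=(0.1500, 0.2700, -1.0800), dt=0.8 → body Δ=(0.1933, 0.1414, -0.8640) → world pose (-0.3589, -0.1371, -0.0640)
step 4: ξ=(vx,vy,ωz)=(-0.0200, 0.4800, 0.0800), dt=1.0 → body Δ=(-0.0392, 0.4787, 0.0800) → world pose (-0.3674, 0.3431, 0.0160)

(-0.3674, 0.3431, 0.0160)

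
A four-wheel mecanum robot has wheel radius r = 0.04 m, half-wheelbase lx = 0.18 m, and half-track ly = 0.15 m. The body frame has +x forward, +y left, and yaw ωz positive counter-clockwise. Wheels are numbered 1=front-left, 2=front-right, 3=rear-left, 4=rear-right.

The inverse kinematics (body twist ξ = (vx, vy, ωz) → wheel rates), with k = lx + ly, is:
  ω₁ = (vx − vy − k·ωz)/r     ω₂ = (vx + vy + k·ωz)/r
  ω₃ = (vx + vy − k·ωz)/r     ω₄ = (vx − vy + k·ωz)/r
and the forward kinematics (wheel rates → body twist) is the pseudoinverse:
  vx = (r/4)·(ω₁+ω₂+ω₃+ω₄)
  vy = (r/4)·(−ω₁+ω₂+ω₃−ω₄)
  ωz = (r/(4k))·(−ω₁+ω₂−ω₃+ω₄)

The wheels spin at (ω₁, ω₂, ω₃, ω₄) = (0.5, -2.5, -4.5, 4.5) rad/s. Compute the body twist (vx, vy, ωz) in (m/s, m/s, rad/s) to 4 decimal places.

k = lx + ly = 0.18 + 0.15 = 0.3300
ω₁+ω₂+ω₃+ω₄ = -2.0000  →  vx = (0.04/4)·-2.0000 = -0.0200
−ω₁+ω₂+ω₃−ω₄ = -12.0000  →  vy = (0.04/4)·-12.0000 = -0.1200
−ω₁+ω₂−ω₃+ω₄ = 6.0000  →  ωz = (0.04/1.3200)·6.0000 = 0.1818

(-0.0200, -0.1200, 0.1818)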